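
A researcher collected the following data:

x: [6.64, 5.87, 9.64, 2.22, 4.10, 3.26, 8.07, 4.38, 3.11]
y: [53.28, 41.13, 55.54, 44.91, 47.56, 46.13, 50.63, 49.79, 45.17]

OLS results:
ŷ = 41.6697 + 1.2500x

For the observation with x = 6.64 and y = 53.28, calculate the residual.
Residual = 3.3103

The residual is the difference between the actual value and the predicted value:

Residual = y - ŷ

Step 1: Calculate predicted value
ŷ = 41.6697 + 1.2500 × 6.64
ŷ = 49.9697

Step 2: Calculate residual
Residual = 53.28 - 49.9697
Residual = 3.3103

Sign check: y > ŷ, so the point is above the line and the fit underestimates here.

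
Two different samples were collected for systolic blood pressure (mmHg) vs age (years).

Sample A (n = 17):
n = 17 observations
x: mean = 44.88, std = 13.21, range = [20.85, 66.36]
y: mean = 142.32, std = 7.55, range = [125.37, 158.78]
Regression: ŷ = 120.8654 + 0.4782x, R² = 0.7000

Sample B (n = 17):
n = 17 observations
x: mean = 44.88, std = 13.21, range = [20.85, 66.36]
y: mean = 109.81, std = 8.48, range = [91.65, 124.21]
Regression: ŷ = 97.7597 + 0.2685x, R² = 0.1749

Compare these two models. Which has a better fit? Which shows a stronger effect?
Model A has the better fit (R² = 0.7000 vs 0.1749). Model A shows the stronger effect (|β₁| = 0.4782 vs 0.2685).

Model Comparison:

Fit — compare R²:
- Model A: R² = 0.7000 → 70.00% of variance in blood pressure explained
- Model B: R² = 0.1749 → 17.49% of variance in blood pressure explained
- 0.7000 > 0.1749 → Model A has the better fit

Effect size (slope magnitude):
- Model A: β₁ = 0.4782 → predicted blood pressure rises 0.4782 mmHg per additional year of age
- Model B: β₁ = 0.2685 → predicted blood pressure rises 0.2685 mmHg per additional year of age
- |0.4782| > |0.2685| → Model A shows the stronger marginal effect

Notes:
- A steeper slope doesn't make a better model if the scatter around the line is large.
- The two samples could reflect different populations, time periods, or measurement quality.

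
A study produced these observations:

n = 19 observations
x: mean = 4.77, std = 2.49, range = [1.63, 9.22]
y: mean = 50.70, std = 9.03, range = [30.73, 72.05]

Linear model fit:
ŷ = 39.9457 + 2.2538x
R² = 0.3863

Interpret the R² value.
The model explains 38.63% of the variance in y (R² = 0.3863), leaving 61.37% unexplained; the fit is moderate.

R² = 1 − SS_res/SS_tot compares the residual scatter to the total scatter of y about its mean.

Here R² = 0.3863:
- Explained: 38.63% of the variation in y
- Unexplained (residual): 100% − 38.63% = 61.37%
- Rule of thumb (below 0.3 weak; 0.3 to below 0.7 moderate; 0.7 and above strong) → moderate

Note: R² says nothing about causation, and a high R² does not by itself mean the linear form is appropriate — check the residuals.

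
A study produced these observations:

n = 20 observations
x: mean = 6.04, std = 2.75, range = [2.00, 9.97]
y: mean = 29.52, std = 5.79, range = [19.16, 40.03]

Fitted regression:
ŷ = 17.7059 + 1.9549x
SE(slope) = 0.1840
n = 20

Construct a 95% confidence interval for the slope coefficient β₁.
The 95% CI for β₁ is (1.5683, 2.3415)

Confidence interval for the slope:

The 95% CI for β₁ is: β̂₁ ± t*(α/2, n-2) × SE(β̂₁)

Step 1: Find critical t-value
- Confidence level = 0.95
- Degrees of freedom = n - 2 = 20 - 2 = 18
- t*(α/2, 18) = 2.1009

Step 2: Calculate margin of error
Margin = 2.1009 × 0.1840 = 0.3866

Step 3: Construct interval
CI = 1.9549 ± 0.3866
CI = (1.5683, 2.3415)

Interpretation: We are 95% confident that the true slope β₁ lies between 1.5683 and 2.3415.
The interval does not include 0, suggesting a significant linear relationship.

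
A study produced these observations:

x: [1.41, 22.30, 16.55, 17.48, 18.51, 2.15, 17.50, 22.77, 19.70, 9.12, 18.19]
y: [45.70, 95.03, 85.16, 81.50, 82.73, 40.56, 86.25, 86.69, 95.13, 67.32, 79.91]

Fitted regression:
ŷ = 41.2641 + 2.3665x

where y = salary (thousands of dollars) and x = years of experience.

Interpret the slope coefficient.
On average, salary is about 2.3665 thousand dollars higher for every extra year of experience.

The slope β₁ = 2.3665 gives the rate at which the fitted salary changes with experience.

Interpretation:
- Experience up by 1 year → predicted salary increases by 2.3665 thousand dollars
- This is a linear approximation: the same per-unit change is assumed across the whole observed x range

(β₀ = 41.2641 is the fitted value at x = 0 and is not part of the slope interpretation.)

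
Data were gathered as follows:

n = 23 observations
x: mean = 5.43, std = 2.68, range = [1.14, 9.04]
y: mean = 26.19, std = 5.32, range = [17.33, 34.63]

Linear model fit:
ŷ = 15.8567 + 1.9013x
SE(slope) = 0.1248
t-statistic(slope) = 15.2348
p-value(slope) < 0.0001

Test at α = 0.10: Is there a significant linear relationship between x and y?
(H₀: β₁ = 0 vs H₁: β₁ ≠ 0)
Since p-value < 0.0001 < α = 0.10, reject H₀ — the slope is significantly different from 0.

Hypothesis test for the slope coefficient:

H₀: β₁ = 0 (no linear relationship)
H₁: β₁ ≠ 0 (linear relationship exists)

Test statistic: t = β̂₁ / SE(β̂₁) = 1.9013 / 0.1248 = 15.2348

p < 0.0001: how often a slope estimate this far from 0 (in SE units) would arise by chance if β₁ were truly 0.

Decision rule: reject H₀ if p-value < α.
p-value < 0.0001 < α = 0.10 → reject H₀.

Conclusion: the linear association between x and y is significant at the 10% level.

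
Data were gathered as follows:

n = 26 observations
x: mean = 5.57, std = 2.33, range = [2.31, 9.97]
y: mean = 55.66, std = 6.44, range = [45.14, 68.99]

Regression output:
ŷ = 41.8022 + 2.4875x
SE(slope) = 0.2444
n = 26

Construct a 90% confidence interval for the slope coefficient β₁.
The 90% CI for β₁ is (2.0694, 2.9056)

Confidence interval for the slope:

The 90% CI for β₁ is: β̂₁ ± t*(α/2, n-2) × SE(β̂₁)

Step 1: Find critical t-value
- Confidence level = 0.9
- Degrees of freedom = n - 2 = 26 - 2 = 24
- t*(α/2, 24) = 1.7109

Step 2: Calculate margin of error
Margin = 1.7109 × 0.2444 = 0.4181

Step 3: Construct interval
CI = 2.4875 ± 0.4181
CI = (2.0694, 2.9056)

Interpretation: We are 90% confident that the true slope β₁ lies between 2.0694 and 2.9056.
Since 0 is outside the interval, a two-sided test at α = 0.10 would reject H₀: β₁ = 0.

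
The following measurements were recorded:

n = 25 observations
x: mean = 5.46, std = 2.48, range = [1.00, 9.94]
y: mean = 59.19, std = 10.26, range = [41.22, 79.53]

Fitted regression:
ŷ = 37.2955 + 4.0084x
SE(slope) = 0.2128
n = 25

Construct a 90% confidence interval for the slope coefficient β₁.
The 90% CI for β₁ is (3.6437, 4.3731)

Confidence interval for the slope:

The 90% CI for β₁ is: β̂₁ ± t*(α/2, n-2) × SE(β̂₁)

Step 1: Find critical t-value
- Confidence level = 0.9
- Degrees of freedom = n - 2 = 25 - 2 = 23
- t*(α/2, 23) = 1.7139

Step 2: Calculate margin of error
Margin = 1.7139 × 0.2128 = 0.3647

Step 3: Construct interval
CI = 4.0084 ± 0.3647
CI = (3.6437, 4.3731)

Interpretation: intervals built this way capture the true β₁ in 90% of repeated samples; here the plausible range for the per-unit effect of x on y is 3.6437 to 4.3731.
Both endpoints are positive, so the data support a genuinely positive slope at this confidence level.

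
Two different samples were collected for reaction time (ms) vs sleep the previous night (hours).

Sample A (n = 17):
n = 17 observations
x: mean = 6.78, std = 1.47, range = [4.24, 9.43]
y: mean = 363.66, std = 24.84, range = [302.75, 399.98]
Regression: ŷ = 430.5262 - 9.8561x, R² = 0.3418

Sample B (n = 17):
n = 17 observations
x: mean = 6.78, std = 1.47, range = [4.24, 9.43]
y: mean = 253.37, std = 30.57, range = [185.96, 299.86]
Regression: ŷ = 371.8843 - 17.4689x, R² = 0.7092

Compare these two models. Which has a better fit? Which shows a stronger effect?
Model B has the better fit (R² = 0.7092 vs 0.3418). Model B shows the stronger effect (|β₁| = 17.4689 vs 9.8561).

Model Comparison:

Goodness of fit (R²):
- Model A: R² = 0.3418 → 34.18% of variance in reaction time explained
- Model B: R² = 0.7092 → 70.92% of variance in reaction time explained
- 0.7092 > 0.3418 → Model B has the better fit

Strength of effect — compare |β₁|:
- Model A: β₁ = -9.8561 → predicted reaction time falls 9.8561 ms per additional hour of sleep
- Model B: β₁ = -17.4689 → predicted reaction time falls 17.4689 ms per additional hour of sleep
- |-9.8561| < |-17.4689| → Model B shows the stronger marginal effect

Notes:
- A steeper slope doesn't make a better model if the scatter around the line is large.
- The two samples could reflect different populations, time periods, or measurement quality.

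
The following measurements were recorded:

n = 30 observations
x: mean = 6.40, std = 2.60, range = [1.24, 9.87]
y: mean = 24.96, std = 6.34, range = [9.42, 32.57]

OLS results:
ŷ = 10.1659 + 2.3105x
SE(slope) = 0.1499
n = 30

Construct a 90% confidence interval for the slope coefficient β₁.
The 90% CI for β₁ is (2.0555, 2.5655)

Confidence interval for the slope:

The 90% CI for β₁ is: β̂₁ ± t*(α/2, n-2) × SE(β̂₁)

Step 1: Find critical t-value
- Confidence level = 0.9
- Degrees of freedom = n - 2 = 30 - 2 = 28
- t*(α/2, 28) = 1.7011

Step 2: Calculate margin of error
Margin = 1.7011 × 0.1499 = 0.2550

Step 3: Construct interval
CI = 2.3105 ± 0.2550
CI = (2.0555, 2.5655)

Interpretation: We are 90% confident that the true slope β₁ lies between 2.0555 and 2.5655.
The interval does not include 0, suggesting a significant linear relationship.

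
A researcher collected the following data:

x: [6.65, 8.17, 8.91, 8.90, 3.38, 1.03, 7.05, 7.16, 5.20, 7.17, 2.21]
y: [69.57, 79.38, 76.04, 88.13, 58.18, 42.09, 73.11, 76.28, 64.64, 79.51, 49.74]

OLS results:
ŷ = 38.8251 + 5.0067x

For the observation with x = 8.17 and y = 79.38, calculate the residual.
Residual = -0.3498

The residual is the difference between the actual value and the predicted value:

Residual = y - ŷ

Step 1: Calculate predicted value
ŷ = 38.8251 + 5.0067 × 8.17
ŷ = 79.7298

Step 2: Calculate residual
Residual = 79.38 - 79.7298
Residual = -0.3498

The residual is negative, so the observed y = 79.38 sits below the regression line (the line overestimates it by 0.3498).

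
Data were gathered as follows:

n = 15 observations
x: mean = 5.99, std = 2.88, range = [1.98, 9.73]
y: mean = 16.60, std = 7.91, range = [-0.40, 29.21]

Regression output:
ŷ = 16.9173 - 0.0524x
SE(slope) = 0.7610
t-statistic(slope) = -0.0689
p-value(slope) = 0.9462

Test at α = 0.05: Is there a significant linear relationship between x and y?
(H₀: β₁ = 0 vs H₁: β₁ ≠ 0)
Fail to reject H₀: p-value = 0.9462 ≥ α = 0.05. The linear relationship is not significant at the 5% level.

Hypothesis test for the slope coefficient:

H₀: β₁ = 0 (no linear relationship)
H₁: β₁ ≠ 0 (linear relationship exists)

Test statistic: t = β̂₁ / SE(β̂₁) = -0.0524 / 0.7610 = -0.0689

With df = 13, the two-sided p-value for |t| = 0.0689 is 0.9462.

Decision rule: reject H₀ if p-value < α.
p-value = 0.9462 ≥ α = 0.05 → fail to reject H₀.

There is not sufficient evidence at the 5% significance level to conclude that a linear relationship exists between x and y.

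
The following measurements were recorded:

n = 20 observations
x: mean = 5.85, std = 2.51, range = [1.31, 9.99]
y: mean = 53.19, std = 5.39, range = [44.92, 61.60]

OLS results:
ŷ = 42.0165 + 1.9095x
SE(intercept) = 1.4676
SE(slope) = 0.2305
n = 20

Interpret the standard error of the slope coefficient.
The slope 1.9095 is pinned down to within about ±0.2305 (one SE) by these data — relative uncertainty 12.1%, i.e. precise.

SE(β̂₁) = 0.2305 says: if we drew many samples of n = 20 from the same population and refit each time, the fitted slopes would scatter with a standard deviation of roughly 0.2305 around the true β₁.

Relative precision:
- SE / |β̂₁| = 0.2305 / 1.9095 = 12.1%
- Rule of thumb (under 20%: precise; 20% to under 50%: moderately precise; 50% or more: imprecise) → precise

Link to interval estimation: a confidence interval for β₁ is β̂₁ ± t* × 0.2305, so SE sets the half-width per unit of t*.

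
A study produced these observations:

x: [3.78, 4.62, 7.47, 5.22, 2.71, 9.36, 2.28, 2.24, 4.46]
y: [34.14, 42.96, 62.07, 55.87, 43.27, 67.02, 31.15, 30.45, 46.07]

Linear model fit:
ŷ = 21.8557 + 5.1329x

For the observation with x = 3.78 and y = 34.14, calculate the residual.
Residual = -7.1181

The residual is the difference between the actual value and the predicted value:

Residual = y - ŷ

Step 1: Calculate predicted value
ŷ = 21.8557 + 5.1329 × 3.78
ŷ = 41.2581

Step 2: Calculate residual
Residual = 34.14 - 41.2581
Residual = -7.1181

The residual is negative, so the observed y = 34.14 sits below the regression line (the line overestimates it by 7.1181).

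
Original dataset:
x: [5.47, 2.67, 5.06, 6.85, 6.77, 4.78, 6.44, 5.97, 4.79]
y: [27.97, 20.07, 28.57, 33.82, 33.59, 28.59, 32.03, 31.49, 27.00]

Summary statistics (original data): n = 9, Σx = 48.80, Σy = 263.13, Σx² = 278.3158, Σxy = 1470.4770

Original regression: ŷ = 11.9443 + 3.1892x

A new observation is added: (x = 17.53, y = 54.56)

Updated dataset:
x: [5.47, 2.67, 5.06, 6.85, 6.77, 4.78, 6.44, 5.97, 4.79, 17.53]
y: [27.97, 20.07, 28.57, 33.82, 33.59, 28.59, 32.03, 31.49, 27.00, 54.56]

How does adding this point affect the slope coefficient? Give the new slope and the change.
Adding the point moves β₁ from 3.1892 to 2.1948, i.e. it decreases by 0.9944 (-31.2%).

The new point has HIGH LEVERAGE: x = 17.53 is far from the original mean x̄ = 48.80/9 ≈ 5.42 (original range [2.67, 6.85]).

Step 1: Update the sums with the new point (n goes from 9 to 10)
Σx  = 48.80 + 17.53 = 66.33
Σy  = 263.13 + 54.56 = 317.69
Σx² = 278.3158 + 17.53² = 278.3158 + 307.3009 = 585.6167
Σxy = 1470.4770 + 17.53×54.56 = 1470.4770 + 956.4368 = 2426.9138

Step 2: Recompute the slope with b₁ = (nΣxy − ΣxΣy) / (nΣx² − (Σx)²)
Numerator   = 10×2426.9138 − 66.33×317.69 = 24269.1380 − 21072.3777 = 3196.7603
Denominator = 10×585.6167 − 66.33² = 5856.1670 − 4399.6689 = 1456.4981
b₁(new) = 3196.7603 / 1456.4981 = 2.1948

(Same formula on the original sums: (9×1470.4770 − 48.80×263.13) / (9×278.3158 − 48.80²) = 393.5490 / 123.4022 = 3.1892, matching the given fit.)

Step 3: Change in slope
Δβ₁ = 2.1948 − 3.1892 = -0.9944
Relative change = -0.9944 / 3.1892 × 100% = -31.2%
→ the slope decreases when the point is added.

Because the point sits below the extension of the original line at a high-leverage x, it tilts the fit down.
In practice: refit with and without it and report both if conclusions differ; investigate whether it comes from the same population as the rest of the sample.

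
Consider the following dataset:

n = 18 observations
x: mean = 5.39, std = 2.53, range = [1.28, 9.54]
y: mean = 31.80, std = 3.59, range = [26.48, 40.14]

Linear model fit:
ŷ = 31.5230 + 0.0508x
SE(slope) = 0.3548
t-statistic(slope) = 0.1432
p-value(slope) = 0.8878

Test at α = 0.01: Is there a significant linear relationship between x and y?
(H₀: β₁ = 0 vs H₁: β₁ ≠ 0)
Fail to reject H₀: p-value = 0.8878 ≥ α = 0.01. The linear relationship is not significant at the 1% level.

Hypothesis test for the slope coefficient:

H₀: β₁ = 0 (no linear relationship)
H₁: β₁ ≠ 0 (linear relationship exists)

Test statistic: t = β̂₁ / SE(β̂₁) = 0.0508 / 0.3548 = 0.1432

p = 0.8878: how often a slope estimate this far from 0 (in SE units) would arise by chance if β₁ were truly 0.

Decision rule: reject H₀ if p-value < α.
p-value = 0.8878 ≥ α = 0.01 → fail to reject H₀.

At α = 0.01 the data do not provide convincing evidence of a nonzero slope.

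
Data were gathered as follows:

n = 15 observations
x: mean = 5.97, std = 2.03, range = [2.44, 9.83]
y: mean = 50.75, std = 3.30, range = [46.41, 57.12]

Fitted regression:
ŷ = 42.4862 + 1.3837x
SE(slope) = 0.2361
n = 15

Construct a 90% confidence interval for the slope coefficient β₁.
The 90% CI for β₁ is (0.9656, 1.8018)

Confidence interval for the slope:

The 90% CI for β₁ is: β̂₁ ± t*(α/2, n-2) × SE(β̂₁)

Step 1: Find critical t-value
- Confidence level = 0.9
- Degrees of freedom = n - 2 = 15 - 2 = 13
- t*(α/2, 13) = 1.7709

Step 2: Calculate margin of error
Margin = 1.7709 × 0.2361 = 0.4181

Step 3: Construct interval
CI = 1.3837 ± 0.4181
CI = (0.9656, 1.8018)

Interpretation: each one-unit increase in x is associated with a change in mean y of between 0.9656 and 1.8018, with 90% confidence.
Both endpoints are positive, so the data support a genuinely positive slope at this confidence level.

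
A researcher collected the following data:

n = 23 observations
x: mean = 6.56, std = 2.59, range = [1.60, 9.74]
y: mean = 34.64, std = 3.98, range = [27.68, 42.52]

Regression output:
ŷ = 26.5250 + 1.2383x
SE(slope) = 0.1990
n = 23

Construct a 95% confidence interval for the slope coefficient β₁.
The 95% CI for β₁ is (0.8245, 1.6521)

Confidence interval for the slope:

The 95% CI for β₁ is: β̂₁ ± t*(α/2, n-2) × SE(β̂₁)

Step 1: Find critical t-value
- Confidence level = 0.95
- Degrees of freedom = n - 2 = 23 - 2 = 21
- t*(α/2, 21) = 2.0796

Step 2: Calculate margin of error
Margin = 2.0796 × 0.1990 = 0.4138

Step 3: Construct interval
CI = 1.2383 ± 0.4138
CI = (0.8245, 1.6521)

Interpretation: each one-unit increase in x is associated with a change in mean y of between 0.8245 and 1.6521, with 95% confidence.
The interval does not include 0, suggesting a significant linear relationship.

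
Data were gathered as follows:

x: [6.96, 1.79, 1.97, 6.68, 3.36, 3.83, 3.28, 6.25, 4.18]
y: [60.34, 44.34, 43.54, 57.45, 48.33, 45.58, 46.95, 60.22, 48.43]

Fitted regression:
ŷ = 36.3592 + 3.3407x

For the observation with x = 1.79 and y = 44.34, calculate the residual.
Residual = 2.0009

The residual is the difference between the actual value and the predicted value:

Residual = y - ŷ

Step 1: Calculate predicted value
ŷ = 36.3592 + 3.3407 × 1.79
ŷ = 42.3391

Step 2: Calculate residual
Residual = 44.34 - 42.3391
Residual = 2.0009

The residual is positive, so the observed y = 44.34 sits above the regression line (the line underestimates it by 2.0009).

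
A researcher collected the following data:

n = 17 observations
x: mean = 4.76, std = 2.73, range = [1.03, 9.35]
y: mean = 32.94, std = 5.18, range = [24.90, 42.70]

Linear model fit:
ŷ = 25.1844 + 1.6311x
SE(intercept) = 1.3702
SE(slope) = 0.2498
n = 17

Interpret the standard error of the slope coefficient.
SE(β̂₁) = 0.2498 is the estimated standard deviation of the slope estimate across repeated samples; relative to β̂₁ = 1.6311 that is 15.3%, a precise estimate.

SE(β̂₁) = 0.2498 says: if we drew many samples of n = 17 from the same population and refit each time, the fitted slopes would scatter with a standard deviation of roughly 0.2498 around the true β₁.

Relative precision:
- SE / |β̂₁| = 0.2498 / 1.6311 = 15.3%
- Rule of thumb (under 20%: precise; 20% to under 50%: moderately precise; 50% or more: imprecise) → precise

Rough 95% range (±2 SE): 1.6311 ± 0.4996 → (1.1315, 2.1307).

What drives SE(β̂₁): larger n (here n = 17) → smaller SE; more residual scatter → larger SE; wider spread of x values → smaller SE.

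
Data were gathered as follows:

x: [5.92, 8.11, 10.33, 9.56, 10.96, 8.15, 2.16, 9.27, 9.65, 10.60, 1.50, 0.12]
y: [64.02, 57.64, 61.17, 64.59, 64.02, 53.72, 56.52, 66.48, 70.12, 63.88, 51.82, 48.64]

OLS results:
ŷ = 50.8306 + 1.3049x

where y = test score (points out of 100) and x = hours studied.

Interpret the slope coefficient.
An increase of one hour in study time is associated with a 1.3049 points increase in predicted test score.

The slope β₁ = 1.3049 gives the rate at which the fitted test score changes with study time.

Interpretation:
- Study time up by 1 hour → predicted test score increases by 1.3049 points
- The effect is assumed constant over the observed range of x (linearity)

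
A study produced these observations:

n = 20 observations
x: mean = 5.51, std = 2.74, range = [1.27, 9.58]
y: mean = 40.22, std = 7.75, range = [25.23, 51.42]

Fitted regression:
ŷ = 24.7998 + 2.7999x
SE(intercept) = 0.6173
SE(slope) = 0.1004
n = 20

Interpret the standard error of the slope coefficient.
The slope 2.7999 is pinned down to within about ±0.1004 (one SE) by these data — relative uncertainty 3.6%, i.e. precise.

SE(β̂₁) = s / √Sxx, where s is the residual standard deviation and Sxx = Σ(x − x̄)². It is the yardstick for how far β̂₁ = 2.7999 could plausibly be from the true slope.

Relative precision:
- SE / |β̂₁| = 0.1004 / 2.7999 = 3.6%
- Rule of thumb (under 20%: precise; 20% to under 50%: moderately precise; 50% or more: imprecise) → precise

Rough 95% range (±2 SE): 2.7999 ± 0.2008 → (2.5991, 3.0007).

What drives SE(β̂₁): more residual scatter → larger SE.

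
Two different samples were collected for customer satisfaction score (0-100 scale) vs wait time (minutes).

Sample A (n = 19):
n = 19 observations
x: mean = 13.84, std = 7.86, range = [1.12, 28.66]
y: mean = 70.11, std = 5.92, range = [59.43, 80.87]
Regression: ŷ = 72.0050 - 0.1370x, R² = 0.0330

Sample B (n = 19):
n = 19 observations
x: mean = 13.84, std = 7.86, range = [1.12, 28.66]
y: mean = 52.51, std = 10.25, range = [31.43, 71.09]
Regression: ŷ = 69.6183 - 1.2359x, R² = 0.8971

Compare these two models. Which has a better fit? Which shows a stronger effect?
Model B has the better fit (R² = 0.8971 vs 0.0330). Model B shows the stronger effect (|β₁| = 1.2359 vs 0.1370).

Model Comparison:

Goodness of fit (R²):
- Model A: R² = 0.0330 → 3.30% of variance in satisfaction score explained
- Model B: R² = 0.8971 → 89.71% of variance in satisfaction score explained
- 0.8971 > 0.0330 → Model B has the better fit

Which has the larger per-minute effect? (|β₁|)
- Model A: β₁ = -0.1370 → predicted satisfaction score falls 0.1370 points per additional minute of wait time
- Model B: β₁ = -1.2359 → predicted satisfaction score falls 1.2359 points per additional minute of wait time
- |-0.1370| < |-1.2359| → Model B shows the stronger marginal effect

Notes:
- R² measures how tightly points cluster around the line; β₁ measures how steep the line is — they answer different questions.
- The two samples could reflect different populations, time periods, or measurement quality.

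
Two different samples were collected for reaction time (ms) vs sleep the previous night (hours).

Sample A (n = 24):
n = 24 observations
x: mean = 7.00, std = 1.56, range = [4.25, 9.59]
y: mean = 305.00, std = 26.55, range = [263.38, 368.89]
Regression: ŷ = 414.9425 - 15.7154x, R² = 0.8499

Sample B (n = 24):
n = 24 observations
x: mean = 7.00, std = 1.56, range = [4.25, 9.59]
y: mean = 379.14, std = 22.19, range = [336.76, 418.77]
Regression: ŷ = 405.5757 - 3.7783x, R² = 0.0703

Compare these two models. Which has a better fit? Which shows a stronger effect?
Model A has the better fit (R² = 0.8499 vs 0.0703). Model A shows the stronger effect (|β₁| = 15.7154 vs 3.7783).

Model Comparison:

Goodness of fit (R²):
- Model A: R² = 0.8499 → 84.99% of variance in reaction time explained
- Model B: R² = 0.0703 → 7.03% of variance in reaction time explained
- 0.8499 > 0.0703 → Model A has the better fit

Which has the larger per-hour effect? (|β₁|)
- Model A: β₁ = -15.7154 → predicted reaction time falls 15.7154 ms per additional hour of sleep
- Model B: β₁ = -3.7783 → predicted reaction time falls 3.7783 ms per additional hour of sleep
- |-15.7154| > |-3.7783| → Model A shows the stronger marginal effect

Note: A steeper slope doesn't make a better model if the scatter around the line is large.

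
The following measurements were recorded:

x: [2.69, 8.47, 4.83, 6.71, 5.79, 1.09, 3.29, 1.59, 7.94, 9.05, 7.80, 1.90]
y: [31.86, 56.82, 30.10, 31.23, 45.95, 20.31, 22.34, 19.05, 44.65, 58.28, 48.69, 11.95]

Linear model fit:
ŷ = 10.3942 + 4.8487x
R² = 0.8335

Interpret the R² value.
About 83.35% of the variability in y is accounted for by the regression on x (R² = 0.8335) — a strong linear fit.

The coefficient of determination R² is the fraction of the total variation in y that the fitted line accounts for.

Here R² = 0.8335:
- Explained: 83.35% of the variation in y
- Unexplained (residual): 100% − 83.35% = 16.65%
- Rule of thumb (below 0.3 weak; 0.3 to below 0.7 moderate; 0.7 and above strong) → strong

Note: R² says nothing about causation, and a high R² does not by itself mean the linear form is appropriate — check the residuals.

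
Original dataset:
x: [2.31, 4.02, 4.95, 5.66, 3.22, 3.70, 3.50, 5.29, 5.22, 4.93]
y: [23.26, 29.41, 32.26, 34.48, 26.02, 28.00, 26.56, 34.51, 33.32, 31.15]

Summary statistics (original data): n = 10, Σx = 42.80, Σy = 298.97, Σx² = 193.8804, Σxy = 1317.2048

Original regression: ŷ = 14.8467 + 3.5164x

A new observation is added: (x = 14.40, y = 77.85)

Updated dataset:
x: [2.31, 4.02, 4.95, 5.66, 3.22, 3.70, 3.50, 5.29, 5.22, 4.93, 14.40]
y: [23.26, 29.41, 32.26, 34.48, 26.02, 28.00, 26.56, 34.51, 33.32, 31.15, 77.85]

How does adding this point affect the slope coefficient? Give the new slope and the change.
Adding the point moves β₁ from 3.5164 to 4.6125, i.e. it increases by 1.0961 (+31.2%).

x = 14.40 lies well outside the original x-range [2.31, 5.66] (x̄ ≈ 4.28), so this observation has high leverage and can move the slope substantially.

Step 1: Update the sums with the new point (n goes from 10 to 11)
Σx  = 42.80 + 14.40 = 57.20
Σy  = 298.97 + 77.85 = 376.82
Σx² = 193.8804 + 14.40² = 193.8804 + 207.3600 = 401.2404
Σxy = 1317.2048 + 14.40×77.85 = 1317.2048 + 1121.0400 = 2438.2448

Step 2: Recompute the slope with b₁ = (nΣxy − ΣxΣy) / (nΣx² − (Σx)²)
Numerator   = 11×2438.2448 − 57.20×376.82 = 26820.6928 − 21554.1040 = 5266.5888
Denominator = 11×401.2404 − 57.20² = 4413.6444 − 3271.8400 = 1141.8044
b₁(new) = 5266.5888 / 1141.8044 = 4.6125

(Same formula on the original sums: (10×1317.2048 − 42.80×298.97) / (10×193.8804 − 42.80²) = 376.1320 / 106.9640 = 3.5164, matching the given fit.)

Step 3: Change in slope
Δβ₁ = 4.6125 − 3.5164 = +1.0961
Relative change = +1.0961 / 3.5164 × 100% = +31.2%
→ the slope increases when the point is added.

Because the point sits above the extension of the original line at a high-leverage x, it tilts the fit up.
In practice: refit with and without it and report both if conclusions differ.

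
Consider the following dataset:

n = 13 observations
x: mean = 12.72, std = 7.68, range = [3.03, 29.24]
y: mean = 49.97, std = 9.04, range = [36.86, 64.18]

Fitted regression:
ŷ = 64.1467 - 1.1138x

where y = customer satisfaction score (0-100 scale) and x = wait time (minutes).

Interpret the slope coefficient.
For each additional minute of wait time, predicted satisfaction score decreases by approximately 1.1138 points.

β₁ = -1.1138 is the change in predicted satisfaction score (points) per additional minute of wait time.

Interpretation:
- Wait time up by 1 minute → predicted satisfaction score decreases by 1.1138 points
- This is a linear approximation: the same per-unit change is assumed across the whole observed x range
- The slope describes association in these data, not necessarily a causal effect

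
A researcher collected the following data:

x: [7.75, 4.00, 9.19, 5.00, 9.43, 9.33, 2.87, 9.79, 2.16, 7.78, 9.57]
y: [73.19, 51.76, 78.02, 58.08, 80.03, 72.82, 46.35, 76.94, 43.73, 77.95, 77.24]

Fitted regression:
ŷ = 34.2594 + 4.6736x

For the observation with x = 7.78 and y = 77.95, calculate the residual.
Residual = 7.3300

The residual is the difference between the actual value and the predicted value:

Residual = y - ŷ

Step 1: Calculate predicted value
ŷ = 34.2594 + 4.6736 × 7.78
ŷ = 70.6200

Step 2: Calculate residual
Residual = 77.95 - 70.6200
Residual = 7.3300

Sign check: y > ŷ, so the point is above the line and the fit underestimates here.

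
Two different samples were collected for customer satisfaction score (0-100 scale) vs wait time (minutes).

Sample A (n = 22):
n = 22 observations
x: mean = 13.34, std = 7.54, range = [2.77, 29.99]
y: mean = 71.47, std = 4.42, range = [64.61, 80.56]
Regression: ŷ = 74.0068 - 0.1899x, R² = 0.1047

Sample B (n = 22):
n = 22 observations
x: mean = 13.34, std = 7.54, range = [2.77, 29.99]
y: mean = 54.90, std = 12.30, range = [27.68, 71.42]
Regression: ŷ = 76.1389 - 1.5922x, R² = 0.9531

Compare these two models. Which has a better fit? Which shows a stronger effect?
Model B has the better fit (R² = 0.9531 vs 0.1047). Model B shows the stronger effect (|β₁| = 1.5922 vs 0.1899).

Model Comparison:

Goodness of fit (R²):
- Model A: R² = 0.1047 → 10.47% of variance in satisfaction score explained
- Model B: R² = 0.9531 → 95.31% of variance in satisfaction score explained
- 0.9531 > 0.1047 → Model B has the better fit

Effect size (slope magnitude):
- Model A: β₁ = -0.1899 → predicted satisfaction score falls 0.1899 points per additional minute of wait time
- Model B: β₁ = -1.5922 → predicted satisfaction score falls 1.5922 points per additional minute of wait time
- |-0.1899| < |-1.5922| → Model B shows the stronger marginal effect

Notes:
- The two samples could reflect different populations, time periods, or measurement quality.
- A better fit (higher R²) doesn't necessarily mean a more important relationship.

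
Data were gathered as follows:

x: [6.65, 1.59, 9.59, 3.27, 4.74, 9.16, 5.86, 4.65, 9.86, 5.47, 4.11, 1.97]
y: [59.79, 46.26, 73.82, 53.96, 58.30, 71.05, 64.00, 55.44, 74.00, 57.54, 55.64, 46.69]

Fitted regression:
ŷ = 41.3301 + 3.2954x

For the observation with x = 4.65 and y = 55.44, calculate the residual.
Residual = -1.2137

The residual is the difference between the actual value and the predicted value:

Residual = y - ŷ

Step 1: Calculate predicted value
ŷ = 41.3301 + 3.2954 × 4.65
ŷ = 56.6537

Step 2: Calculate residual
Residual = 55.44 - 56.6537
Residual = -1.2137

Interpretation: the model overestimates the actual value by 1.2137 at this point (negative residual → observation lies below the fitted line).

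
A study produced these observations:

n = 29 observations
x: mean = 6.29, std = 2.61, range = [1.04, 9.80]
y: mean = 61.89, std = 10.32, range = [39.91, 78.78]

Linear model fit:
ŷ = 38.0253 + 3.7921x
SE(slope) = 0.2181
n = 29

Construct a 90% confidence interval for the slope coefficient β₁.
The 90% CI for β₁ is (3.4206, 4.1636)

Confidence interval for the slope:

The 90% CI for β₁ is: β̂₁ ± t*(α/2, n-2) × SE(β̂₁)

Step 1: Find critical t-value
- Confidence level = 0.9
- Degrees of freedom = n - 2 = 29 - 2 = 27
- t*(α/2, 27) = 1.7033

Step 2: Calculate margin of error
Margin = 1.7033 × 0.2181 = 0.3715

Step 3: Construct interval
CI = 3.7921 ± 0.3715
CI = (3.4206, 4.1636)

Interpretation: each one-unit increase in x is associated with a change in mean y of between 3.4206 and 4.1636, with 90% confidence.
The interval does not include 0, suggesting a significant linear relationship.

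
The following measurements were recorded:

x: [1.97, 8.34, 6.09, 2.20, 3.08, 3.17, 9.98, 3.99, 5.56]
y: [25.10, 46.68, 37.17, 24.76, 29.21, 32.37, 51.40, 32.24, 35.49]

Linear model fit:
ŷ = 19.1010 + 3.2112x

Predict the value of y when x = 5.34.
ŷ = 36.2488

Plug x = 5.34 into the fitted line:

ŷ = 19.1010 + 3.2112 × 5.34
ŷ = 19.1010 + 17.1478
ŷ = 36.2488

This is the fitted mean response at that x — an individual observation would come with a wider prediction interval.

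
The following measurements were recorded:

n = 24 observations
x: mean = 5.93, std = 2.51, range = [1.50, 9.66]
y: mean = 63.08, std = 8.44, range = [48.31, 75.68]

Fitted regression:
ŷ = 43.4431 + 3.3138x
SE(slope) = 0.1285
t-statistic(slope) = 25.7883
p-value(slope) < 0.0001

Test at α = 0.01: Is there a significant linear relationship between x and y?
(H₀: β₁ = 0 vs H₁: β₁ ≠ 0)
Since p-value < 0.0001 < α = 0.01, reject H₀ — the slope is significantly different from 0.

Hypothesis test for the slope coefficient:

H₀: β₁ = 0 (no linear relationship)
H₁: β₁ ≠ 0 (linear relationship exists)

Test statistic: t = β̂₁ / SE(β̂₁) = 3.3138 / 0.1285 = 25.7883

p < 0.0001: how often a slope estimate this far from 0 (in SE units) would arise by chance if β₁ were truly 0.

Decision rule: reject H₀ if p-value < α.
p-value < 0.0001 < α = 0.01 → reject H₀.

There is sufficient evidence at the 1% significance level to conclude that a linear relationship exists between x and y.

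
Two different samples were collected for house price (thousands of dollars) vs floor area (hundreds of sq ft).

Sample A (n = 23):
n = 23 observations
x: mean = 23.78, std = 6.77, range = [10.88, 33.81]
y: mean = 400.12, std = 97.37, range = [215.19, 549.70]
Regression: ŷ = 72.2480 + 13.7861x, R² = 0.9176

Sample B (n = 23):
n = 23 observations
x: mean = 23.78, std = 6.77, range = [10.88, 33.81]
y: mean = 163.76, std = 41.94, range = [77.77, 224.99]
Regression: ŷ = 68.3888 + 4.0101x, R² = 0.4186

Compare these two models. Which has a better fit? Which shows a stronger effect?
Model A has the better fit (R² = 0.9176 vs 0.4186). Model A shows the stronger effect (|β₁| = 13.7861 vs 4.0101).

Model Comparison:

Which explains more variance? (R²)
- Model A: R² = 0.9176 → 91.76% of variance in house price explained
- Model B: R² = 0.4186 → 41.86% of variance in house price explained
- 0.9176 > 0.4186 → Model A has the better fit

Effect size (slope magnitude):
- Model A: β₁ = 13.7861 → predicted house price rises 13.7861 thousand dollars per additional hundred sq ft of floor area
- Model B: β₁ = 4.0101 → predicted house price rises 4.0101 thousand dollars per additional hundred sq ft of floor area
- |13.7861| > |4.0101| → Model A shows the stronger marginal effect

Note: The two samples could reflect different populations, time periods, or measurement quality.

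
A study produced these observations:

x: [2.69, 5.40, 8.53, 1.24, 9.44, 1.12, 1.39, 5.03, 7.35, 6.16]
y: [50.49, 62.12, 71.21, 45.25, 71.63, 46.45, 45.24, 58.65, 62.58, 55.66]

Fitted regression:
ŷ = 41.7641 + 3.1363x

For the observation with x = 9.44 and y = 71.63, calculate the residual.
Residual = 0.2592

The residual is the difference between the actual value and the predicted value:

Residual = y - ŷ

Step 1: Calculate predicted value
ŷ = 41.7641 + 3.1363 × 9.44
ŷ = 71.3708

Step 2: Calculate residual
Residual = 71.63 - 71.3708
Residual = 0.2592

The residual is positive, so the observed y = 71.63 sits above the regression line (the line underestimates it by 0.2592).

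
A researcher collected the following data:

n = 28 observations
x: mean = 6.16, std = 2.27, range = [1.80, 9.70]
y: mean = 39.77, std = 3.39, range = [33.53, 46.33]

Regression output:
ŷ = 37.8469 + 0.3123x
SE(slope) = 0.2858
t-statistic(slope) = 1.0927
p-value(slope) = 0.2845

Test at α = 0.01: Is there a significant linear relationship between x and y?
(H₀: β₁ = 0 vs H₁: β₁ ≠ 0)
Fail to reject H₀: p-value = 0.2845 ≥ α = 0.01. The linear relationship is not significant at the 1% level.

Hypothesis test for the slope coefficient:

H₀: β₁ = 0 (no linear relationship)
H₁: β₁ ≠ 0 (linear relationship exists)

Test statistic: t = β̂₁ / SE(β̂₁) = 0.3123 / 0.2858 = 1.0927

The p-value (0.2845) is the probability, under H₀, of a t-statistic at least as extreme as |t| = 1.0927 (two-sided, df = n − 2 = 26).

Decision rule: reject H₀ if p-value < α.
p-value = 0.2845 ≥ α = 0.01 → fail to reject H₀.

At α = 0.01 the data do not provide convincing evidence of a nonzero slope.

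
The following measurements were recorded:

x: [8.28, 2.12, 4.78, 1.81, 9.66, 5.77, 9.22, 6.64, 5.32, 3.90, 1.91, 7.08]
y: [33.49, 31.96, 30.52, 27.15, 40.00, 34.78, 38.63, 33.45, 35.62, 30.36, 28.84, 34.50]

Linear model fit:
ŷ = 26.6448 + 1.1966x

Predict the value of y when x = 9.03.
ŷ = 37.4501

To predict y for x = 9.03, substitute into the regression equation:

ŷ = 26.6448 + 1.1966 × 9.03
ŷ = 26.6448 + 10.8053
ŷ = 37.4501

This is a point prediction; actual observations scatter around it by roughly the residual standard deviation.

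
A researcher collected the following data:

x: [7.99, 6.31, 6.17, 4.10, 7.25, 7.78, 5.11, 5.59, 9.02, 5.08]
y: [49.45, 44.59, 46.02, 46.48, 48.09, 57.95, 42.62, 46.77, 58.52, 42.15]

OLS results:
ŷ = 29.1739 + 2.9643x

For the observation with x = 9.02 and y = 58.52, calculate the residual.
Residual = 2.6081

The residual is the difference between the actual value and the predicted value:

Residual = y - ŷ

Step 1: Calculate predicted value
ŷ = 29.1739 + 2.9643 × 9.02
ŷ = 55.9119

Step 2: Calculate residual
Residual = 58.52 - 55.9119
Residual = 2.6081

Interpretation: the model underestimates the actual value by 2.6081 at this point (positive residual → observation lies above the fitted line).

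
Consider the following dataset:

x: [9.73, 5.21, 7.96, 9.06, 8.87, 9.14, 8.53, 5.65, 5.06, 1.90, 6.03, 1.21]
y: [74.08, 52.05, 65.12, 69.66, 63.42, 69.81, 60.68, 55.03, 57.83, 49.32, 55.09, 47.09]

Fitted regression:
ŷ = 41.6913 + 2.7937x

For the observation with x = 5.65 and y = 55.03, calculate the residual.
Residual = -2.4457

The residual is the difference between the actual value and the predicted value:

Residual = y - ŷ

Step 1: Calculate predicted value
ŷ = 41.6913 + 2.7937 × 5.65
ŷ = 57.4757

Step 2: Calculate residual
Residual = 55.03 - 57.4757
Residual = -2.4457

Interpretation: the model overestimates the actual value by 2.4457 at this point (negative residual → observation lies below the fitted line).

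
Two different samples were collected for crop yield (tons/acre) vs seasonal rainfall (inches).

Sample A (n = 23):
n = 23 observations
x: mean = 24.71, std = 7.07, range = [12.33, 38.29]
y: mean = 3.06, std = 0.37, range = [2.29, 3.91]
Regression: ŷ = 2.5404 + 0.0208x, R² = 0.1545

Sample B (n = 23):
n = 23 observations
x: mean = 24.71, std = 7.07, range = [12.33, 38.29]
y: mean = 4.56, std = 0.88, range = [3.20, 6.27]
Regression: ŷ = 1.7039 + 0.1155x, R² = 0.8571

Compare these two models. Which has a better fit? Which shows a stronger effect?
Model B has the better fit (R² = 0.8571 vs 0.1545). Model B shows the stronger effect (|β₁| = 0.1155 vs 0.0208).

Model Comparison:

Fit — compare R²:
- Model A: R² = 0.1545 → 15.45% of variance in crop yield explained
- Model B: R² = 0.8571 → 85.71% of variance in crop yield explained
- 0.8571 > 0.1545 → Model B has the better fit

Strength of effect — compare |β₁|:
- Model A: β₁ = 0.0208 → predicted crop yield rises 0.0208 tons/acre per additional inch of rainfall
- Model B: β₁ = 0.1155 → predicted crop yield rises 0.1155 tons/acre per additional inch of rainfall
- |0.0208| < |0.1155| → Model B shows the stronger marginal effect

Note: R² measures how tightly points cluster around the line; β₁ measures how steep the line is — they answer different questions.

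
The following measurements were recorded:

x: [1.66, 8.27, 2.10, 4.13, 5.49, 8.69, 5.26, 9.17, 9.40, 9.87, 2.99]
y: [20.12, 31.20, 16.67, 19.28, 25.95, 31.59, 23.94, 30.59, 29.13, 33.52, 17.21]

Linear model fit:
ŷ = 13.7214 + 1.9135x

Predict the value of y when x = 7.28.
ŷ = 27.6517

x = 7.28 lies inside the observed range [1.66, 9.87], so the fitted equation applies directly:

ŷ = 13.7214 + 1.9135 × 7.28
ŷ = 13.7214 + 13.9303
ŷ = 27.6517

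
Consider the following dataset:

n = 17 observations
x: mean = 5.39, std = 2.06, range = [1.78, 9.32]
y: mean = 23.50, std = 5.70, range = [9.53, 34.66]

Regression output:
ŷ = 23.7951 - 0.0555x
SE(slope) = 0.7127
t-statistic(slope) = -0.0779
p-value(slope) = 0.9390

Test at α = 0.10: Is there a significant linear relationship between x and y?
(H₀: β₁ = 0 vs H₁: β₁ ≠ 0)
Since p-value = 0.9390 ≥ α = 0.10, fail to reject H₀ — the slope is not significantly different from 0.

Hypothesis test for the slope coefficient:

H₀: β₁ = 0 (no linear relationship)
H₁: β₁ ≠ 0 (linear relationship exists)

Test statistic: t = β̂₁ / SE(β̂₁) = -0.0555 / 0.7127 = -0.0779

The p-value (0.9390) is the probability, under H₀, of a t-statistic at least as extreme as |t| = 0.0779 (two-sided, df = n − 2 = 15).

Decision rule: reject H₀ if p-value < α.
p-value = 0.9390 ≥ α = 0.10 → fail to reject H₀.

There is not sufficient evidence at the 10% significance level to conclude that a linear relationship exists between x and y.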